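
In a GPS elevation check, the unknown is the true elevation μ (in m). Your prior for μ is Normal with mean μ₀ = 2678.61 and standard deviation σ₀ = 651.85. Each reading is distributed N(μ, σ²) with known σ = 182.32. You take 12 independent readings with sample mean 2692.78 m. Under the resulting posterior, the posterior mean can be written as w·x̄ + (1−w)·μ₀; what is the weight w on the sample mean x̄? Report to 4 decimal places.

0.9935

For Normal data with known variance σ², a Normal(μ₀, σ₀²) prior on μ is conjugate. Posterior precision = 1/σ₀² + n/σ²; posterior mean is the precision-weighted average of μ₀ and x̄.
σ₀² = 651.85² = 424908.4225, σ² = 182.32² = 33240.5824. Prior precision 1/σ₀² = 1/424908.4225; data precision n/σ² = 12/33240.5824.
w = (n/σ²)/(1/σ₀² + n/σ²) = n·σ₀²/(σ² + n·σ₀²) = 12·424908.4225/(33240.5824 + 12·424908.4225) = 5098901.07/5132141.6524 = 0.9935.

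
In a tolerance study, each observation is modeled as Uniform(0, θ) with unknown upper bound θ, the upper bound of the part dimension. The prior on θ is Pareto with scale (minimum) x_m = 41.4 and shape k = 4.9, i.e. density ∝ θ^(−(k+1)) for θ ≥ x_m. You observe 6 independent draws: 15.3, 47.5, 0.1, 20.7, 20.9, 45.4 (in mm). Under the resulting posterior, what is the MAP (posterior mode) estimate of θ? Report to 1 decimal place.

47.5

A Pareto(scale x_m, shape k) prior on the upper bound θ of Uniform(0, θ) is conjugate: posterior is Pareto(max(x_m, max xᵢ), k + n).
Sample maximum = 47.5; prior scale x_m = 41.4 → posterior scale = max = 47.5.
Posterior shape = 4.9 + 6 = 10.9.
The Pareto density is decreasing on [x_m, ∞), so the mode is x_m = 47.5.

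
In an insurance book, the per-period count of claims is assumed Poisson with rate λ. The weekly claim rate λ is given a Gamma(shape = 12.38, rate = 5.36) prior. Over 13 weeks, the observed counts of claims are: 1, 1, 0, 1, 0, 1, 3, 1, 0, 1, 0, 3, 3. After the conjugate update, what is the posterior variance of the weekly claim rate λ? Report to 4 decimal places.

0.0812

With a Gamma(shape α, rate β) prior, the Poisson likelihood is conjugate: the posterior is Gamma(α + ΣXᵢ, β + n).
Sum of counts S = 15 over n = 13 weeks.
Posterior: Gamma(α+S, β+n) = Gamma(12.38+15, 5.36+13) = Gamma(27.38, 18.36).
Var = α/β² = 27.38/18.36² = 0.0812.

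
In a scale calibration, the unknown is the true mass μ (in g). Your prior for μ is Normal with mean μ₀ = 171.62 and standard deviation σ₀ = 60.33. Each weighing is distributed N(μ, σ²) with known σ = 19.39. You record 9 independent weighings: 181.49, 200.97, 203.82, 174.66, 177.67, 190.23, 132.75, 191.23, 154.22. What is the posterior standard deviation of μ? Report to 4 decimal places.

For Normal data with known variance σ², a Normal(μ₀, σ₀²) prior on μ is conjugate. Posterior precision = 1/σ₀² + n/σ²; posterior mean is the precision-weighted average of μ₀ and x̄.
σ₀² = 60.33² = 3639.7089, σ² = 19.39² = 375.9721; σ² + n·σ₀² = 375.9721 + 9·3639.7089 = 33133.3522.
Posterior precision = 1/σ₀² + n/σ² = 1/3639.7089 + 9/375.9721 = (σ² + n·σ₀²)/(σ₀²σ²) = 33133.3522/(3639.7089·375.9721); posterior variance σₙ² = σ₀²σ²/(σ² + n·σ₀²) = 3639.7089·375.9721/33133.3522 = 41.300650.
Posterior SD = √σₙ² = √(3639.7089·375.9721/33133.3522) = 6.4266.

6.4266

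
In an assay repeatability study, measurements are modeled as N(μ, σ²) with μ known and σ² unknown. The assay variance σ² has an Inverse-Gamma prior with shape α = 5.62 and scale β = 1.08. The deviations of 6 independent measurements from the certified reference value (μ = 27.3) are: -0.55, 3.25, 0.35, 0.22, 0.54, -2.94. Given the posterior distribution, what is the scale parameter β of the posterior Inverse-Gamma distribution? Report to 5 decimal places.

With known mean μ and an Inverse-Gamma(α, β) prior on σ², the Normal likelihood is conjugate: posterior is Inv-Gamma(α + n/2, β + Σ(xᵢ−μ)²/2).
Σ(xᵢ−μ)² = (-0.55)² + (3.25)² + (0.35)² + (0.22)² + (0.54)² + (-2.94)² = 19.9711.
Posterior: Inv-Gamma(5.62 + 6/2, 1.08 + 19.9711/2) = Inv-Gamma(8.62, 11.06555).
Posterior β = 11.06555.

11.06555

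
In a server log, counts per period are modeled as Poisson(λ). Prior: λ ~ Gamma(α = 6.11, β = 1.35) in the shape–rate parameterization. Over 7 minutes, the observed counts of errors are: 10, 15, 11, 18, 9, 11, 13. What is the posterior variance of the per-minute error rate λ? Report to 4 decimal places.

1.3354

With a Gamma(shape α, rate β) prior, the Poisson likelihood is conjugate: the posterior is Gamma(α + ΣXᵢ, β + n).
Sum of counts S = 87 over n = 7 minutes.
Posterior: Gamma(α+S, β+n) = Gamma(6.11+87, 1.35+7) = Gamma(93.11, 8.35).
Var = α/β² = 93.11/8.35² = 1.3354.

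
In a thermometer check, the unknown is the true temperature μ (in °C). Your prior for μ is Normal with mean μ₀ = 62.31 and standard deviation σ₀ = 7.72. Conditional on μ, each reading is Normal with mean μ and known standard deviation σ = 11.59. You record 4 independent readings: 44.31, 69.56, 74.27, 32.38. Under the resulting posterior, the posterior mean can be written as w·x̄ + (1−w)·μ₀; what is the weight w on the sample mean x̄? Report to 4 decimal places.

For Normal data with known variance σ², a Normal(μ₀, σ₀²) prior on μ is conjugate. Posterior precision = 1/σ₀² + n/σ²; posterior mean is the precision-weighted average of μ₀ and x̄.
σ₀² = 7.72² = 59.5984, σ² = 11.59² = 134.3281. Prior precision 1/σ₀² = 1/59.5984; data precision n/σ² = 4/134.3281.
w = (n/σ²)/(1/σ₀² + n/σ²) = n·σ₀²/(σ² + n·σ₀²) = 4·59.5984/(134.3281 + 4·59.5984) = 238.3936/372.7217 = 0.6396.

0.6396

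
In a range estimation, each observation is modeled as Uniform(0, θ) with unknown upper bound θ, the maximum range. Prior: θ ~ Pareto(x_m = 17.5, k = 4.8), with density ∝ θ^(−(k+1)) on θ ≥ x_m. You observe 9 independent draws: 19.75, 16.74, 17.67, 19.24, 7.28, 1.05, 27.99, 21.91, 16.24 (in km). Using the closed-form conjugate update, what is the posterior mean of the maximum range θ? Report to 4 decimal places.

30.1767

A Pareto(scale x_m, shape k) prior on the upper bound θ of Uniform(0, θ) is conjugate: posterior is Pareto(max(x_m, max xᵢ), k + n).
Sample maximum = 27.99; prior scale x_m = 17.5 → posterior scale = max = 27.99.
Posterior shape = 4.8 + 9 = 13.8.
E[θ|data] = k·x_m/(k−1) = 13.8·27.99/12.8 = 30.1767.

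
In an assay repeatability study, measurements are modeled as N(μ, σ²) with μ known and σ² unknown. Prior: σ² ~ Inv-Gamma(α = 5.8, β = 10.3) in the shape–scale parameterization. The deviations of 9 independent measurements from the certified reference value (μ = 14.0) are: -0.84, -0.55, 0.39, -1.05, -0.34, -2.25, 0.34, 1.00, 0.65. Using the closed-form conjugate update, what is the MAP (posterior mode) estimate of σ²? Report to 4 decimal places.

1.3088

With known mean μ and an Inverse-Gamma(α, β) prior on σ², the Normal likelihood is conjugate: posterior is Inv-Gamma(α + n/2, β + Σ(xᵢ−μ)²/2).
Σ(xᵢ−μ)² = (-0.84)² + (-0.55)² + (0.39)² + (-1.05)² + (-0.34)² + (-2.25)² + (0.34)² + (1.00)² + (0.65)² = 8.9789.
Posterior: Inv-Gamma(5.8 + 9/2, 10.3 + 8.9789/2) = Inv-Gamma(10.30, 14.78945).
Mode = β/(α+1) = 14.78945/11.30 = 1.3088.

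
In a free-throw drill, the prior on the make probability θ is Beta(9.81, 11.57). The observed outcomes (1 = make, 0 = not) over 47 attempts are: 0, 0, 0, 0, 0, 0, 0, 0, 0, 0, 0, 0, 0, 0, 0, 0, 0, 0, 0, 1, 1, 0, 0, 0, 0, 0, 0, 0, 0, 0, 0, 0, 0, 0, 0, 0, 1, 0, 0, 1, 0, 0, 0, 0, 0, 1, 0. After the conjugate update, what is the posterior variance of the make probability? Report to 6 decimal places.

0.002446

The Beta prior is conjugate to a Binomial/Bernoulli likelihood; the update adds successes to α and failures to β.
Posterior: Beta(α+k, β+n−k) = Beta(9.81+5, 11.57+42) = Beta(14.81, 53.57).
Var = αβ/((α+β)²(α+β+1)) = 14.81·53.57/(68.38²·69.38) = 0.002446.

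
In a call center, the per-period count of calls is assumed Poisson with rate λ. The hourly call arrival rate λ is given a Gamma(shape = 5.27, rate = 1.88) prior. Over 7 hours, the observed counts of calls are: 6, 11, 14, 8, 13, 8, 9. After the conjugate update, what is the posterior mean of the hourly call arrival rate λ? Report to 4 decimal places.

8.3637

With a Gamma(shape α, rate β) prior, the Poisson likelihood is conjugate: the posterior is Gamma(α + ΣXᵢ, β + n).
Sum of counts S = 69 over n = 7 hours.
Posterior: Gamma(α+S, β+n) = Gamma(5.27+69, 1.88+7) = Gamma(74.27, 8.88).
Posterior mean = α/β = 74.27/8.88 = 8.3637.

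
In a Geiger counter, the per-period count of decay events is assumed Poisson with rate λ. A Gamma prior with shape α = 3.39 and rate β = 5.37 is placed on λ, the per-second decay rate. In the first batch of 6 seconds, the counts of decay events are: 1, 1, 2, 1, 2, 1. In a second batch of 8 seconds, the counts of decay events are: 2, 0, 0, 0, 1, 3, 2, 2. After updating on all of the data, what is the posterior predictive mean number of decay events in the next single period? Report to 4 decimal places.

With a Gamma(shape α, rate β) prior, the Poisson likelihood is conjugate: the posterior is Gamma(α + ΣXᵢ, β + n).
Batch 1: sum of counts S = 8 over n = 6 seconds.
After batch 1: Gamma(α+S, β+n) = Gamma(3.39+8, 5.37+6) = Gamma(11.39, 11.37).
Batch 2: sum of counts S = 10 over n = 8 seconds.
After batch 2: Gamma(α+S, β+n) = Gamma(11.39+10, 11.37+8) = Gamma(21.39, 19.37).
The predictive distribution for one future period is NegBinom with mean α/β = 1.1043.

1.1043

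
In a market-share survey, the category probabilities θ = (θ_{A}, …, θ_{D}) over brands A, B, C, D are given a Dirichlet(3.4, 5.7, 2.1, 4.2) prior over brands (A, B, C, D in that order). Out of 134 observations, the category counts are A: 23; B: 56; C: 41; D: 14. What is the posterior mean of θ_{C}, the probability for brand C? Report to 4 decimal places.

The Dirichlet prior is conjugate to the Multinomial likelihood: each posterior αⱼ = prior αⱼ + observed count nⱼ.
Posterior concentration: (26.4, 61.7, 43.1, 18.2), total = 149.4.
E[θ_{C}|data] = α_{C}/Σα = 43.1/149.4 = 0.2885.

0.2885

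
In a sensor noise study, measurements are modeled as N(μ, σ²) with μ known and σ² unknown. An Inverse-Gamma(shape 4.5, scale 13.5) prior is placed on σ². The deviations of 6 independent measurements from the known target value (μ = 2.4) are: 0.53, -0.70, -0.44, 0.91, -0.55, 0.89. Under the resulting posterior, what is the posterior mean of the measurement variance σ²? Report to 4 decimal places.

2.2990

With known mean μ and an Inverse-Gamma(α, β) prior on σ², the Normal likelihood is conjugate: posterior is Inv-Gamma(α + n/2, β + Σ(xᵢ−μ)²/2).
Σ(xᵢ−μ)² = (0.53)² + (-0.70)² + (-0.44)² + (0.91)² + (-0.55)² + (0.89)² = 2.8872.
Posterior: Inv-Gamma(4.5 + 6/2, 13.5 + 2.8872/2) = Inv-Gamma(7.50, 14.94360).
E[σ²|data] = β/(α−1) = 14.94360/6.50 = 2.2990.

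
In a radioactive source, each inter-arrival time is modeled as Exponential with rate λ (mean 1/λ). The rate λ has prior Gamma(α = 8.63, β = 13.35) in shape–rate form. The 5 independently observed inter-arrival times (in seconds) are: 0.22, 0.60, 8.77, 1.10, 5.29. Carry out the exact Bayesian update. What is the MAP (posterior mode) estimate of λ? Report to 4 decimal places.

With a Gamma(shape α, rate β) prior on the exponential rate λ, the posterior after n observations with total T = Σxᵢ is Gamma(α+n, β+T).
Sum of observations T = 15.98 seconds; n = 5.
Posterior: Gamma(8.63+5, 13.35+15.98) = Gamma(13.63, 29.33).
Mode = (α−1)/β = 0.4306.

0.4306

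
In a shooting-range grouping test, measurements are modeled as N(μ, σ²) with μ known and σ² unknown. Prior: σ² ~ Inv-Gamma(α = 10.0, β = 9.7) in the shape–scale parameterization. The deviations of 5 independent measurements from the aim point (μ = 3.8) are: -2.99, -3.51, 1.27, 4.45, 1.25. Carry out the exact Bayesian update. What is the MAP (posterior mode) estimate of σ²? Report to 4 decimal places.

2.3570

With known mean μ and an Inverse-Gamma(α, β) prior on σ², the Normal likelihood is conjugate: posterior is Inv-Gamma(α + n/2, β + Σ(xᵢ−μ)²/2).
Σ(xᵢ−μ)² = (-2.99)² + (-3.51)² + (1.27)² + (4.45)² + (1.25)² = 44.2381.
Posterior: Inv-Gamma(10.0 + 5/2, 9.7 + 44.2381/2) = Inv-Gamma(12.50, 31.81905).
Mode = β/(α+1) = 31.81905/13.50 = 2.3570.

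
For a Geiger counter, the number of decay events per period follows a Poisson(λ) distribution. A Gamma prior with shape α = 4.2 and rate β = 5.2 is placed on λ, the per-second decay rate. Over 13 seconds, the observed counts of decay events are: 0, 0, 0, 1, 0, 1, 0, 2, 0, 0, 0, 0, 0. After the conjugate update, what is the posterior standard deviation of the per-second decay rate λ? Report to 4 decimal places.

With a Gamma(shape α, rate β) prior, the Poisson likelihood is conjugate: the posterior is Gamma(α + ΣXᵢ, β + n).
Sum of counts S = 4 over n = 13 seconds.
Posterior: Gamma(α+S, β+n) = Gamma(4.2+4, 5.2+13) = Gamma(8.2, 18.2).
SD = √α/β = √8.2/18.2 = 0.1573.

0.1573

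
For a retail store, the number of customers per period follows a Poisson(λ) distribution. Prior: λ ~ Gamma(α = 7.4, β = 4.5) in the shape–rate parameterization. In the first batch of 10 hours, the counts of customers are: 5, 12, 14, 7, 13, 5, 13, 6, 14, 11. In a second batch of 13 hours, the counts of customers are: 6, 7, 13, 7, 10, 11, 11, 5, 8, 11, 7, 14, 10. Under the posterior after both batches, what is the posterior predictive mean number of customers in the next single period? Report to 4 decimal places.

8.2691

With a Gamma(shape α, rate β) prior, the Poisson likelihood is conjugate: the posterior is Gamma(α + ΣXᵢ, β + n).
Batch 1: sum of counts S = 100 over n = 10 hours.
After batch 1: Gamma(α+S, β+n) = Gamma(7.4+100, 4.5+10) = Gamma(107.4, 14.5).
Batch 2: sum of counts S = 120 over n = 13 hours.
After batch 2: Gamma(α+S, β+n) = Gamma(107.4+120, 14.5+13) = Gamma(227.4, 27.5).
The predictive distribution for one future period is NegBinom with mean α/β = 8.2691.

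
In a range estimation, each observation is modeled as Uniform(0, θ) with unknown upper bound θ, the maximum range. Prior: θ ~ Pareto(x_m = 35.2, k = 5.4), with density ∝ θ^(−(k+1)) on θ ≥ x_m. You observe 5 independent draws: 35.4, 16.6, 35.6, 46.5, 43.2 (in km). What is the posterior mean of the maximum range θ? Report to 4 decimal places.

51.4468

A Pareto(scale x_m, shape k) prior on the upper bound θ of Uniform(0, θ) is conjugate: posterior is Pareto(max(x_m, max xᵢ), k + n).
Sample maximum = 46.5; prior scale x_m = 35.2 → posterior scale = max = 46.5.
Posterior shape = 5.4 + 5 = 10.4.
E[θ|data] = k·x_m/(k−1) = 10.4·46.5/9.4 = 51.4468.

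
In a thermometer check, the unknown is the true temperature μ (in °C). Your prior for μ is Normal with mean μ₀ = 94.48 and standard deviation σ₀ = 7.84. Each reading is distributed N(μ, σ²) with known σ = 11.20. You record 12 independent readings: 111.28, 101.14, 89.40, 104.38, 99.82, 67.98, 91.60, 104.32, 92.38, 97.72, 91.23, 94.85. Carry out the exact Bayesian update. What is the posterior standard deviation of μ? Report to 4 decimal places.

For Normal data with known variance σ², a Normal(μ₀, σ₀²) prior on μ is conjugate. Posterior precision = 1/σ₀² + n/σ²; posterior mean is the precision-weighted average of μ₀ and x̄.
σ₀² = 7.84² = 61.4656, σ² = 11.20² = 125.44; σ² + n·σ₀² = 125.44 + 12·61.4656 = 863.0272.
Posterior precision = 1/σ₀² + n/σ² = 1/61.4656 + 12/125.44 = (σ² + n·σ₀²)/(σ₀²σ²) = 863.0272/(61.4656·125.44); posterior variance σₙ² = σ₀²σ²/(σ² + n·σ₀²) = 61.4656·125.44/863.0272 = 8.933953.
Posterior SD = √σₙ² = √(61.4656·125.44/863.0272) = 2.9890.

2.9890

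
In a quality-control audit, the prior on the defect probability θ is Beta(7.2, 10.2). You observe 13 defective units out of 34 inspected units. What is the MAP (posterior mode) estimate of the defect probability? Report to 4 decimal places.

The Beta prior is conjugate to a Binomial/Bernoulli likelihood; the update adds successes to α and failures to β.
Posterior: Beta(α+k, β+n−k) = Beta(7.2+13, 10.2+21) = Beta(20.2, 31.2).
Mode of Beta(a,b) for a,b>1 is (a−1)/(a+b−2) = 19.2/49.4 = 0.3887.

0.3887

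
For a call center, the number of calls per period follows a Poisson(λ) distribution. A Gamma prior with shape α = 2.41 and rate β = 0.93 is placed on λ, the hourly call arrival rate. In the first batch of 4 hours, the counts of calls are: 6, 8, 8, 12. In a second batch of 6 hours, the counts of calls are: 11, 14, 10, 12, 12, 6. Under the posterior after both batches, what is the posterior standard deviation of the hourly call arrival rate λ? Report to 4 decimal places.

With a Gamma(shape α, rate β) prior, the Poisson likelihood is conjugate: the posterior is Gamma(α + ΣXᵢ, β + n).
Batch 1: sum of counts S = 34 over n = 4 hours.
After batch 1: Gamma(α+S, β+n) = Gamma(2.41+34, 0.93+4) = Gamma(36.41, 4.93).
Batch 2: sum of counts S = 65 over n = 6 hours.
After batch 2: Gamma(α+S, β+n) = Gamma(36.41+65, 4.93+6) = Gamma(101.41, 10.93).
SD = √α/β = √101.41/10.93 = 0.9213.

0.9213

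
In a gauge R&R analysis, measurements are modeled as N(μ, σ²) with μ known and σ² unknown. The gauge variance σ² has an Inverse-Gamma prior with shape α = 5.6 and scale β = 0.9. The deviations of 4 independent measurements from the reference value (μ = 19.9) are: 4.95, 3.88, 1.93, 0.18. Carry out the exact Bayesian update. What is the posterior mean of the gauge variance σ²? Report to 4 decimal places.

With known mean μ and an Inverse-Gamma(α, β) prior on σ², the Normal likelihood is conjugate: posterior is Inv-Gamma(α + n/2, β + Σ(xᵢ−μ)²/2).
Σ(xᵢ−μ)² = (4.95)² + (3.88)² + (1.93)² + (0.18)² = 43.3142.
Posterior: Inv-Gamma(5.6 + 4/2, 0.9 + 43.3142/2) = Inv-Gamma(7.60, 22.55710).
E[σ²|data] = β/(α−1) = 22.55710/6.60 = 3.4177.

3.4177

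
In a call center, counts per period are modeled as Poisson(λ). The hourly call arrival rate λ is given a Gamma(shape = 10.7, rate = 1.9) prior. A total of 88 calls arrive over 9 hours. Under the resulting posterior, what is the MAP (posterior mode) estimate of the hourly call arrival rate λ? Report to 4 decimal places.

8.9633

With a Gamma(shape α, rate β) prior, the Poisson likelihood is conjugate: the posterior is Gamma(α + ΣXᵢ, β + n).
Posterior: Gamma(α+S, β+n) = Gamma(10.7+88, 1.9+9) = Gamma(98.7, 10.9).
Mode of Gamma(α,β) for α≥1 is (α−1)/β = 97.7/10.9 = 8.9633.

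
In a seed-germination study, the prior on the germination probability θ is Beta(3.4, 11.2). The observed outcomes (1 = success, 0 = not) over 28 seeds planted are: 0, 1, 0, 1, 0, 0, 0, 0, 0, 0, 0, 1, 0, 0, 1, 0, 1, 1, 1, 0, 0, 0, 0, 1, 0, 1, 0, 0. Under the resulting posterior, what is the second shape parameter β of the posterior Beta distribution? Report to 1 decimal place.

The Beta prior is conjugate to a Binomial/Bernoulli likelihood; the update adds successes to α and failures to β.
Posterior: Beta(α+k, β+n−k) = Beta(3.4+9, 11.2+19) = Beta(12.4, 30.2).
Posterior β = 30.2.

30.2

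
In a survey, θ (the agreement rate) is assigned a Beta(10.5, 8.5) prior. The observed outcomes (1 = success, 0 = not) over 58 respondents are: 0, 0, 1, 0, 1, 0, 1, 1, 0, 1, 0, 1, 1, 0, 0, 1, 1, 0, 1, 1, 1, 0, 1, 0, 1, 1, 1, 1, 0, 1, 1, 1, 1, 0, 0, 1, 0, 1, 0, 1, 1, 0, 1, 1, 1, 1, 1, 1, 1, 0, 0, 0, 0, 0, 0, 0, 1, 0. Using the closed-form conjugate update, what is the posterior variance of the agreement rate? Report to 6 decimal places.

The Beta prior is conjugate to a Binomial/Bernoulli likelihood; the update adds successes to α and failures to β.
Posterior: Beta(α+k, β+n−k) = Beta(10.5+33, 8.5+25) = Beta(43.5, 33.5).
Var = αβ/((α+β)²(α+β+1)) = 43.5·33.5/(77.0²·78.0) = 0.003151.

0.003151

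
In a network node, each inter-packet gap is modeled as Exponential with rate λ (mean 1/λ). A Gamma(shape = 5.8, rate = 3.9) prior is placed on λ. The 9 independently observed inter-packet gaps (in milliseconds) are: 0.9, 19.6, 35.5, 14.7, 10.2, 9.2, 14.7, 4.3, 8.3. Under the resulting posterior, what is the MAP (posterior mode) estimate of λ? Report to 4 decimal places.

With a Gamma(shape α, rate β) prior on the exponential rate λ, the posterior after n observations with total T = Σxᵢ is Gamma(α+n, β+T).
Sum of observations T = 117.4 milliseconds; n = 9.
Posterior: Gamma(5.8+9, 3.9+117.4) = Gamma(14.8, 121.3).
Mode = (α−1)/β = 0.1138.

0.1138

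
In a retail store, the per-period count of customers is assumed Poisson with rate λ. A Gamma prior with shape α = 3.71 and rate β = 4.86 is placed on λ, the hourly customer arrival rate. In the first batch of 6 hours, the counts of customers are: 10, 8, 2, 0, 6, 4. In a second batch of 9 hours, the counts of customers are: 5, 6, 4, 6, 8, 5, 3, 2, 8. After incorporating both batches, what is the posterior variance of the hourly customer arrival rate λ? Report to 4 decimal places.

0.2046

With a Gamma(shape α, rate β) prior, the Poisson likelihood is conjugate: the posterior is Gamma(α + ΣXᵢ, β + n).
Batch 1: sum of counts S = 30 over n = 6 hours.
After batch 1: Gamma(α+S, β+n) = Gamma(3.71+30, 4.86+6) = Gamma(33.71, 10.86).
Batch 2: sum of counts S = 47 over n = 9 hours.
After batch 2: Gamma(α+S, β+n) = Gamma(33.71+47, 10.86+9) = Gamma(80.71, 19.86).
Var = α/β² = 80.71/19.86² = 0.2046.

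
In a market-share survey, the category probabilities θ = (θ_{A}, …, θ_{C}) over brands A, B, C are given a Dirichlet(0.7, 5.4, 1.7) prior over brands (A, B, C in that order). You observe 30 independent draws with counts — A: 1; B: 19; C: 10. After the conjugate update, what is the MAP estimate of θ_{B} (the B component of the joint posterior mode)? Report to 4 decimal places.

The Dirichlet prior is conjugate to the Multinomial likelihood: each posterior αⱼ = prior αⱼ + observed count nⱼ.
Posterior concentration: (1.7, 24.4, 11.7), total = 37.8.
Joint mode component: (α_{B}−1)/(Σα−K) = 23.4/34.8 = 0.6724.

0.6724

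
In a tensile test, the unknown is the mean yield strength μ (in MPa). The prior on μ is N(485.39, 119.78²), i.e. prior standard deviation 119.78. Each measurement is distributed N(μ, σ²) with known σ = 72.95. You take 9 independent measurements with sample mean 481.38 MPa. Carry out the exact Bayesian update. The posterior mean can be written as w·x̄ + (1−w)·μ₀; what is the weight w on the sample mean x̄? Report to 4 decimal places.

0.9604

For Normal data with known variance σ², a Normal(μ₀, σ₀²) prior on μ is conjugate. Posterior precision = 1/σ₀² + n/σ²; posterior mean is the precision-weighted average of μ₀ and x̄.
σ₀² = 119.78² = 14347.2484, σ² = 72.95² = 5321.7025. Prior precision 1/σ₀² = 1/14347.2484; data precision n/σ² = 9/5321.7025.
w = (n/σ²)/(1/σ₀² + n/σ²) = n·σ₀²/(σ² + n·σ₀²) = 9·14347.2484/(5321.7025 + 9·14347.2484) = 129125.2356/134446.9381 = 0.9604.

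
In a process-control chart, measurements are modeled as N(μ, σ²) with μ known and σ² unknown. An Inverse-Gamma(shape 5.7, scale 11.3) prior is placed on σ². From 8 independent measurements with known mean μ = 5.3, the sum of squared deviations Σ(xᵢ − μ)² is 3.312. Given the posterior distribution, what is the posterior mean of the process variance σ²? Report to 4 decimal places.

With known mean μ and an Inverse-Gamma(α, β) prior on σ², the Normal likelihood is conjugate: posterior is Inv-Gamma(α + n/2, β + Σ(xᵢ−μ)²/2).
Posterior: Inv-Gamma(5.7 + 8/2, 11.3 + 3.312/2) = Inv-Gamma(9.70, 12.9560).
E[σ²|data] = β/(α−1) = 12.9560/8.70 = 1.4892.

1.4892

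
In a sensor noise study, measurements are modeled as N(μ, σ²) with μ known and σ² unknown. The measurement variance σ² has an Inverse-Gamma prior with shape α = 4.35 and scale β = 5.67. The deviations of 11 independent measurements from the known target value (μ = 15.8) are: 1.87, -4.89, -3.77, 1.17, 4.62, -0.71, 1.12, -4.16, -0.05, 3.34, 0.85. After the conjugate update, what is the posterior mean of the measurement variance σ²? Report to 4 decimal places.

With known mean μ and an Inverse-Gamma(α, β) prior on σ², the Normal likelihood is conjugate: posterior is Inv-Gamma(α + n/2, β + Σ(xᵢ−μ)²/2).
Σ(xᵢ−μ)² = (1.87)² + (-4.89)² + (-3.77)² + (1.17)² + (4.62)² + (-0.71)² + (1.12)² + (-4.16)² + (-0.05)² + (3.34)² + (0.85)² = 95.2799.
Posterior: Inv-Gamma(4.35 + 11/2, 5.67 + 95.2799/2) = Inv-Gamma(9.85, 53.30995).
E[σ²|data] = β/(α−1) = 53.30995/8.85 = 6.0237.

6.0237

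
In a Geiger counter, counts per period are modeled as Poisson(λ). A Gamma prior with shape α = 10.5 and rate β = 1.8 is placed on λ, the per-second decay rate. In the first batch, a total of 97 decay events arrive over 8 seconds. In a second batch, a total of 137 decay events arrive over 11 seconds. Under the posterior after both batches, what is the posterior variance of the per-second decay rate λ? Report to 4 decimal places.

With a Gamma(shape α, rate β) prior, the Poisson likelihood is conjugate: the posterior is Gamma(α + ΣXᵢ, β + n).
After batch 1: Gamma(α+S, β+n) = Gamma(10.5+97, 1.8+8) = Gamma(107.5, 9.8).
After batch 2: Gamma(α+S, β+n) = Gamma(107.5+137, 9.8+11) = Gamma(244.5, 20.8).
Var = α/β² = 244.5/20.8² = 0.5651.

0.5651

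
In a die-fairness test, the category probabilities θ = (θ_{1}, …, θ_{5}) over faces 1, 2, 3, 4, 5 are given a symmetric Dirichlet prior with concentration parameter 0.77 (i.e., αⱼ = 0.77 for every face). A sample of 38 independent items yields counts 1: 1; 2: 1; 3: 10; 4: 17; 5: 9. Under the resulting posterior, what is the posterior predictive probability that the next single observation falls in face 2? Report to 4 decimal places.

0.0423

The Dirichlet prior is conjugate to the Multinomial likelihood: each posterior αⱼ = prior αⱼ + observed count nⱼ.
Posterior concentration: (1.77, 1.77, 10.77, 17.77, 9.77), total = 41.85.
P(next = 2 | data) = α_{2}/Σα = 0.0423.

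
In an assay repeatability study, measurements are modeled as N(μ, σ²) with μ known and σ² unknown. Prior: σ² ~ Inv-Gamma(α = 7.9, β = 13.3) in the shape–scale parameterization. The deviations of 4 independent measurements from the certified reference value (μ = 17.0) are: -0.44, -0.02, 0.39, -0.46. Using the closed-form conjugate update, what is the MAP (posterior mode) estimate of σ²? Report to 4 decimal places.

With known mean μ and an Inverse-Gamma(α, β) prior on σ², the Normal likelihood is conjugate: posterior is Inv-Gamma(α + n/2, β + Σ(xᵢ−μ)²/2).
Σ(xᵢ−μ)² = (-0.44)² + (-0.02)² + (0.39)² + (-0.46)² = 0.5577.
Posterior: Inv-Gamma(7.9 + 4/2, 13.3 + 0.5577/2) = Inv-Gamma(9.90, 13.57885).
Mode = β/(α+1) = 13.57885/10.90 = 1.2458.

1.2458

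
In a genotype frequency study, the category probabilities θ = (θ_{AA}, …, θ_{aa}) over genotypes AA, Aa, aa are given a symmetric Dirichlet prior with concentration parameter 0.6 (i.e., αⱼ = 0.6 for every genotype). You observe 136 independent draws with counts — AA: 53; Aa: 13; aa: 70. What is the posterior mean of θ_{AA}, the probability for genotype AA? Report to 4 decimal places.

0.3890

The Dirichlet prior is conjugate to the Multinomial likelihood: each posterior αⱼ = prior αⱼ + observed count nⱼ.
Posterior concentration: (53.6, 13.6, 70.6), total = 137.8.
E[θ_{AA}|data] = α_{AA}/Σα = 53.6/137.8 = 0.3890.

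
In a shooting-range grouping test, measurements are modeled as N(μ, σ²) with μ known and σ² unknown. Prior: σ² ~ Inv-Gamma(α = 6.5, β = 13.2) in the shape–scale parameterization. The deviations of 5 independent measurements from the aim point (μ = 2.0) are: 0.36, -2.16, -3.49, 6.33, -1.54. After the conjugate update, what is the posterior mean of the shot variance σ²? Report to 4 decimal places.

5.3635

With known mean μ and an Inverse-Gamma(α, β) prior on σ², the Normal likelihood is conjugate: posterior is Inv-Gamma(α + n/2, β + Σ(xᵢ−μ)²/2).
Σ(xᵢ−μ)² = (0.36)² + (-2.16)² + (-3.49)² + (6.33)² + (-1.54)² = 59.4158.
Posterior: Inv-Gamma(6.5 + 5/2, 13.2 + 59.4158/2) = Inv-Gamma(9.00, 42.90790).
E[σ²|data] = β/(α−1) = 42.90790/8.00 = 5.3635.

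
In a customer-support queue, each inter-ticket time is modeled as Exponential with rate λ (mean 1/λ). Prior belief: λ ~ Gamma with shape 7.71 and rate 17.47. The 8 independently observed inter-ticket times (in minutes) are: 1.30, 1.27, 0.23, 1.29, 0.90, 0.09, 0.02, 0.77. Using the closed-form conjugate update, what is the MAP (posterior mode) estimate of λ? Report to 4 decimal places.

0.6302

With a Gamma(shape α, rate β) prior on the exponential rate λ, the posterior after n observations with total T = Σxᵢ is Gamma(α+n, β+T).
Sum of observations T = 5.87 minutes; n = 8.
Posterior: Gamma(7.71+8, 17.47+5.87) = Gamma(15.71, 23.34).
Mode = (α−1)/β = 0.6302.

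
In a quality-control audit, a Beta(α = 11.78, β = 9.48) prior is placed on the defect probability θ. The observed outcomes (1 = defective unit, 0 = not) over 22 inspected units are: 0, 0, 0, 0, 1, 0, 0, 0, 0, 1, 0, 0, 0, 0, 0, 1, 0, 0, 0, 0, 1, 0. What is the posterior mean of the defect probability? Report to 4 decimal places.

0.3648

The Beta prior is conjugate to a Binomial/Bernoulli likelihood; the update adds successes to α and failures to β.
Posterior: Beta(α+k, β+n−k) = Beta(11.78+4, 9.48+18) = Beta(15.78, 27.48).
Posterior mean = α/(α+β) = 15.78/43.26 = 0.3648.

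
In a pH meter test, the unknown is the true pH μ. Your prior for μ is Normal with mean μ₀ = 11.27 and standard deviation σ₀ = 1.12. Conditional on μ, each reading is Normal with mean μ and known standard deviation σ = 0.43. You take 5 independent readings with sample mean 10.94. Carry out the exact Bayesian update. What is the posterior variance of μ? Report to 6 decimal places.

For Normal data with known variance σ², a Normal(μ₀, σ₀²) prior on μ is conjugate. Posterior precision = 1/σ₀² + n/σ²; posterior mean is the precision-weighted average of μ₀ and x̄.
σ₀² = 1.12² = 1.2544, σ² = 0.43² = 0.1849; σ² + n·σ₀² = 0.1849 + 5·1.2544 = 6.4569.
Posterior precision = 1/σ₀² + n/σ² = 1/1.2544 + 5/0.1849 = (σ² + n·σ₀²)/(σ₀²σ²) = 6.4569/(1.2544·0.1849); posterior variance σₙ² = σ₀²σ²/(σ² + n·σ₀²) = 1.2544·0.1849/6.4569 = 0.035921.

0.035921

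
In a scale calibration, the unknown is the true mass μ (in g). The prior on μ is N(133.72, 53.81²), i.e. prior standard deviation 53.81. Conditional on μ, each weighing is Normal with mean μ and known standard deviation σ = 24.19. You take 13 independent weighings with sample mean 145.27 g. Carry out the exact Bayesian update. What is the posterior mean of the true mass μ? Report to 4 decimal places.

145.0932

For Normal data with known variance σ², a Normal(μ₀, σ₀²) prior on μ is conjugate. Posterior precision = 1/σ₀² + n/σ²; posterior mean is the precision-weighted average of μ₀ and x̄.
n·x̄ = 13·145.27 = 1888.51.
σ₀² = 53.81² = 2895.5161, σ² = 24.19² = 585.1561; σ² + n·σ₀² = 585.1561 + 13·2895.5161 = 38226.8654.
Posterior mean = (μ₀/σ₀² + n·x̄/σ²)/(1/σ₀² + n/σ²) = (σ²·μ₀ + σ₀²·n·x̄)/(σ² + n·σ₀²) = (585.1561·133.72 + 2895.5161·1888.51)/38226.8654 = 5546458.183703/38226.8654 = 145.0932.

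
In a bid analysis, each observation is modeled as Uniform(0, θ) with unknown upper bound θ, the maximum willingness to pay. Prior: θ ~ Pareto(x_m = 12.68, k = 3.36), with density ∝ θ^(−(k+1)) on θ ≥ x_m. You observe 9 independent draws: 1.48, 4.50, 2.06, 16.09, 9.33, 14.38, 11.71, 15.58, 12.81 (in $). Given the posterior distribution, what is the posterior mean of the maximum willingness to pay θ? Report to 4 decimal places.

A Pareto(scale x_m, shape k) prior on the upper bound θ of Uniform(0, θ) is conjugate: posterior is Pareto(max(x_m, max xᵢ), k + n).
Sample maximum = 16.09; prior scale x_m = 12.68 → posterior scale = max = 16.09.
Posterior shape = 3.36 + 9 = 12.36.
E[θ|data] = k·x_m/(k−1) = 12.36·16.09/11.36 = 17.5064.

17.5064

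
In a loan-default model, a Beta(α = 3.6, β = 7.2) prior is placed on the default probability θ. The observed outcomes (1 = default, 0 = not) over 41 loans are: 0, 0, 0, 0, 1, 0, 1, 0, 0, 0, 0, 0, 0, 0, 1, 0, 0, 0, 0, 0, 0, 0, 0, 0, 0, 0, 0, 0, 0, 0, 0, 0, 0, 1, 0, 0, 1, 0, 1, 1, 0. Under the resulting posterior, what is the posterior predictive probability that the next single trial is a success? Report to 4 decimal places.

The Beta prior is conjugate to a Binomial/Bernoulli likelihood; the update adds successes to α and failures to β.
Posterior: Beta(α+k, β+n−k) = Beta(3.6+7, 7.2+34) = Beta(10.6, 41.2).
For a single future Bernoulli trial, P(success | data) = α/(α+β) = 0.2046.

0.2046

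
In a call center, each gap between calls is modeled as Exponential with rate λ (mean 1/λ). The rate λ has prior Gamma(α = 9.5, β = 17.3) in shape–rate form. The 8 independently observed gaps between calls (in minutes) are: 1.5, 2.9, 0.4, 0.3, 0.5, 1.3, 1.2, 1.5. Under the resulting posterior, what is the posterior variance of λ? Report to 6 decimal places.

With a Gamma(shape α, rate β) prior on the exponential rate λ, the posterior after n observations with total T = Σxᵢ is Gamma(α+n, β+T).
Sum of observations T = 9.6 minutes; n = 8.
Posterior: Gamma(9.5+8, 17.3+9.6) = Gamma(17.5, 26.9).
Var = α/β² = 0.024184.

0.024184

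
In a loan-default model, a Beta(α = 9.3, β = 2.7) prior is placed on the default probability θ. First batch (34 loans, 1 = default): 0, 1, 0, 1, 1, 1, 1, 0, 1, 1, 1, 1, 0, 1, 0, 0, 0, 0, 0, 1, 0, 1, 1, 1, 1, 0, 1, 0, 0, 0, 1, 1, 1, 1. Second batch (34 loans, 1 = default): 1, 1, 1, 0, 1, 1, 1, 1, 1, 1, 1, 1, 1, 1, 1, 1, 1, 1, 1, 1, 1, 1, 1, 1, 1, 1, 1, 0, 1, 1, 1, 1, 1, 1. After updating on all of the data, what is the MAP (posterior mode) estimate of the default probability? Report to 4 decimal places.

The Beta prior is conjugate to a Binomial/Bernoulli likelihood; the update adds successes to α and failures to β.
After batch 1: Beta(9.3+20, 2.7+14) = Beta(29.3, 16.7).
After batch 2: Beta(29.3+32, 16.7+2) = Beta(61.3, 18.7).
Mode of Beta(a,b) for a,b>1 is (a−1)/(a+b−2) = 60.3/78.0 = 0.7731.

0.7731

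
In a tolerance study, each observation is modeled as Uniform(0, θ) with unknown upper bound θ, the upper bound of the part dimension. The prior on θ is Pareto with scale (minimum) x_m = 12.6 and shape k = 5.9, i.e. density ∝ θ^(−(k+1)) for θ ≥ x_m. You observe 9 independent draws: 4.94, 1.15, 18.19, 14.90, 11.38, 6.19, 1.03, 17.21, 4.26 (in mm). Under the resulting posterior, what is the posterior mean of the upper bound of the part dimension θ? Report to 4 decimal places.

19.4986

A Pareto(scale x_m, shape k) prior on the upper bound θ of Uniform(0, θ) is conjugate: posterior is Pareto(max(x_m, max xᵢ), k + n).
Sample maximum = 18.19; prior scale x_m = 12.6 → posterior scale = max = 18.19.
Posterior shape = 5.9 + 9 = 14.9.
E[θ|data] = k·x_m/(k−1) = 14.9·18.19/13.9 = 19.4986.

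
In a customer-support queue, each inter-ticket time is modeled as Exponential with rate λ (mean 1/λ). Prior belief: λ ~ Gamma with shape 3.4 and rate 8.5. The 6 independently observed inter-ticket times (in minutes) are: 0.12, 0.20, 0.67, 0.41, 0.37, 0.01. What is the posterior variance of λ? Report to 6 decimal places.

With a Gamma(shape α, rate β) prior on the exponential rate λ, the posterior after n observations with total T = Σxᵢ is Gamma(α+n, β+T).
Sum of observations T = 1.78 minutes; n = 6.
Posterior: Gamma(3.4+6, 8.5+1.78) = Gamma(9.4, 10.28).
Var = α/β² = 0.088949.

0.088949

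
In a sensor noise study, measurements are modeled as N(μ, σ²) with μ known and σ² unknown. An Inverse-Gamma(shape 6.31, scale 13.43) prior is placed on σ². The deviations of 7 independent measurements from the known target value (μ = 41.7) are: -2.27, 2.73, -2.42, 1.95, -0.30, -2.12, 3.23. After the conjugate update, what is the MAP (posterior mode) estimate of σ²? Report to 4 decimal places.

2.9668

With known mean μ and an Inverse-Gamma(α, β) prior on σ², the Normal likelihood is conjugate: posterior is Inv-Gamma(α + n/2, β + Σ(xᵢ−μ)²/2).
Σ(xᵢ−μ)² = (-2.27)² + (2.73)² + (-2.42)² + (1.95)² + (-0.30)² + (-2.12)² + (3.23)² = 37.2820.
Posterior: Inv-Gamma(6.31 + 7/2, 13.43 + 37.2820/2) = Inv-Gamma(9.81, 32.07100).
Mode = β/(α+1) = 32.07100/10.81 = 2.9668.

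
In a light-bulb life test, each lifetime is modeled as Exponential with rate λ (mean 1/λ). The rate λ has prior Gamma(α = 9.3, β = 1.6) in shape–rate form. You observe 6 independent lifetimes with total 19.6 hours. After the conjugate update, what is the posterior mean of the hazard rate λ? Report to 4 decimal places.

With a Gamma(shape α, rate β) prior on the exponential rate λ, the posterior after n observations with total T = Σxᵢ is Gamma(α+n, β+T).
Posterior: Gamma(9.3+6, 1.6+19.6) = Gamma(15.3, 21.2).
Posterior mean of λ = α/β = 15.3/21.2 = 0.7217.

0.7217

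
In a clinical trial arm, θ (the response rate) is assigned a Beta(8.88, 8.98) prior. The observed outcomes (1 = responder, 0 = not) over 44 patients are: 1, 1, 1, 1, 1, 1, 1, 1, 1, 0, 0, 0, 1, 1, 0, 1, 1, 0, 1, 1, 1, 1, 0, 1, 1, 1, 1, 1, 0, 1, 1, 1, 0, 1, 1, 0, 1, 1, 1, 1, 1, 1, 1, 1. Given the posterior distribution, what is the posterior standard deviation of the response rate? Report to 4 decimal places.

0.0573

The Beta prior is conjugate to a Binomial/Bernoulli likelihood; the update adds successes to α and failures to β.
Posterior: Beta(α+k, β+n−k) = Beta(8.88+35, 8.98+9) = Beta(43.88, 17.98).
Var = αβ/((α+β)²(α+β+1)) = 43.88·17.98/(61.86²·62.86) = 0.00327991; SD = √0.00327991 = 0.0573.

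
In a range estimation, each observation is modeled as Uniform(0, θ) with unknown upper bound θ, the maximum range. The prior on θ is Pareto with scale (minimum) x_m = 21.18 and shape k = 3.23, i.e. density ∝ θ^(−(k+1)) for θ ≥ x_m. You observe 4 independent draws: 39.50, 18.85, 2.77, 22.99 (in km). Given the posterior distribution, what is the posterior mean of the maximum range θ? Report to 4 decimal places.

A Pareto(scale x_m, shape k) prior on the upper bound θ of Uniform(0, θ) is conjugate: posterior is Pareto(max(x_m, max xᵢ), k + n).
Sample maximum = 39.50; prior scale x_m = 21.18 → posterior scale = max = 39.50.
Posterior shape = 3.23 + 4 = 7.23.
E[θ|data] = k·x_m/(k−1) = 7.23·39.50/6.23 = 45.8403.

45.8403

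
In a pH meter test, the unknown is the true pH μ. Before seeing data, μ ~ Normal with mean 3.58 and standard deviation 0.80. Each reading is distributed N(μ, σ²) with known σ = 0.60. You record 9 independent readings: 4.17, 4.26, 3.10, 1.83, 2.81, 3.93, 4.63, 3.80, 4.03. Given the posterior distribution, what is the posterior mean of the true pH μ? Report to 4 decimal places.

For Normal data with known variance σ², a Normal(μ₀, σ₀²) prior on μ is conjugate. Posterior precision = 1/σ₀² + n/σ²; posterior mean is the precision-weighted average of μ₀ and x̄.
Σxᵢ = 4.17 + 4.26 + 3.10 + 1.83 + 2.81 + 3.93 + 4.63 + 3.80 + 4.03 = 32.56, so n·x̄ = 32.56.
σ₀² = 0.80² = 0.64, σ² = 0.60² = 0.36; σ² + n·σ₀² = 0.36 + 9·0.64 = 6.12.
Posterior mean = (μ₀/σ₀² + n·x̄/σ²)/(1/σ₀² + n/σ²) = (σ²·μ₀ + σ₀²·n·x̄)/(σ² + n·σ₀²) = (0.36·3.58 + 0.64·32.56)/6.12 = 22.1272/6.12 = 3.6156.

3.6156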